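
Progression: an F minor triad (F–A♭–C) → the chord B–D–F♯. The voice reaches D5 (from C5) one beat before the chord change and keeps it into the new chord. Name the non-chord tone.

The harmony at that moment is F minor triad (F, A♭, C); D5 is not a chord tone.
It is approached by step up from C5 and then sustained as the same pitch into the next harmony.
Arriving early and becoming a chord tone when the harmony changes — an anticipation.

D5 is an anticipation.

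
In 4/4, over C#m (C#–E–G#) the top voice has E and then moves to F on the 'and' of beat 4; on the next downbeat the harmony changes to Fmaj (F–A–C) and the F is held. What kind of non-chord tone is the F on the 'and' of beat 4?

Anticipation.

The harmony at that moment is C# minor triad (C#, E, G#); F is not a chord tone.
It is approached by step up from E and then sustained as the same pitch into the next harmony.
Arriving early and becoming a chord tone when the harmony changes — an anticipation.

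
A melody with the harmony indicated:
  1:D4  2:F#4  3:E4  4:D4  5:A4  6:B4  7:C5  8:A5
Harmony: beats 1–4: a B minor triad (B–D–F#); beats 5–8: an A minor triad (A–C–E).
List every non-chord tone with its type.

E4 (beat 3) — passing tone; B4 (beat 6) — passing tone.

The harmony at that moment is B minor triad (B, D, F#); E4 is not a chord tone.
It is approached by step down from F#4 and left by step down to D4.
Step in, step out in the same direction — a passing tone.
The harmony at that moment is A minor triad (A, C, E); B4 is not a chord tone.
It is approached by step up from A4 and left by step up to C5.
Step in, step out in the same direction — a passing tone.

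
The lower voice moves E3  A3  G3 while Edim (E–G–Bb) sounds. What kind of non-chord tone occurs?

A3 is an appoggiatura.

The harmony at that moment is E diminished triad (E, G, Bb); A3 is not a chord tone.
It is approached by leap up from E3 and left by step down to G3.
Leap in, step out — an appoggiatura.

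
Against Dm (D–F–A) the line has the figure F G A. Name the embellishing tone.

The harmony at that moment is D minor triad (D, F, A); G is not a chord tone.
It is approached by step up from F and left by step up to A.
Step in, step out in the same direction — a passing tone.

G is a passing tone.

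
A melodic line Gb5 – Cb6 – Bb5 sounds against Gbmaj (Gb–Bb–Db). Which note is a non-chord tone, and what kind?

The harmony at that moment is Gb major triad (Gb, Bb, Db); Cb6 is not a chord tone.
It is approached by leap up from Gb5 and left by step down to Bb5.
Leap in, step out — an appoggiatura.

Cb6 is an appoggiatura.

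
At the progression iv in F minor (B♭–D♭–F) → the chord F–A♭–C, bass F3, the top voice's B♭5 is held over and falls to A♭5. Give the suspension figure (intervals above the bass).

At the second chord the bass is F3. The suspended B♭5 lies a fourth above the bass; after resolving down by step to A♭5, the interval above the bass becomes a third.
Suspension figures are named by those two intervals: 4–3.

4–3 suspension.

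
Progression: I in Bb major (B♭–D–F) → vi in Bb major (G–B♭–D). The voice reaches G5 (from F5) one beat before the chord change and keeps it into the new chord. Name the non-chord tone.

G5 is an anticipation.

The harmony at that moment is B♭ major triad (B♭, D, F); G5 is not a chord tone.
It is approached by step up from F5 and then sustained as the same pitch into the next harmony.
Arriving early and becoming a chord tone when the harmony changes — an anticipation.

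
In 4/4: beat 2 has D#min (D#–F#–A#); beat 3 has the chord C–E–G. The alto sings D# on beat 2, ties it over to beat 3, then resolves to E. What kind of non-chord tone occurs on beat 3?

Retardation.

The harmony at that moment is C major triad (C, E, G); D# is not a chord tone.
It is held over (the same pitch as the preceding D#) and left by step up to E.
Held over from the previous chord and resolving up by step — a retardation.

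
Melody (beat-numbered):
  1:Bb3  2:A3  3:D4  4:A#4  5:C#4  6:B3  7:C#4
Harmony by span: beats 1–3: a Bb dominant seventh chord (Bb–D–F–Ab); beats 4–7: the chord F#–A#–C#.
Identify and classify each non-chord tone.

The harmony at that moment is Bb dominant seventh chord (Bb, D, F, Ab); A3 is not a chord tone.
It is approached by step down from Bb3 and left by leap up to D4.
Step in, leap out — an escape tone.
The harmony at that moment is F# major triad (F#, A#, C#); B3 is not a chord tone.
It is approached by step down from C#4 and left by step up to C#4.
Step away and step back to the same note — a neighbor tone (lower neighbor).

A3 (beat 2) — escape tone; B3 (beat 6) — neighbor tone.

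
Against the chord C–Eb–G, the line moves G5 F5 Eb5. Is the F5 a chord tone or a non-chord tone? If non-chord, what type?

The harmony at that moment is C minor triad (C, Eb, G); F5 is not a chord tone.
It is approached by step down from G5 and left by step down to Eb5.
Step in, step out in the same direction — a passing tone.

Non-chord tone — a passing tone.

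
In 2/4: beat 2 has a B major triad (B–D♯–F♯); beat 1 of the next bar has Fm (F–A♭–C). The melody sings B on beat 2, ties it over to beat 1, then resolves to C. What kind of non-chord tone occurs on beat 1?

The harmony at that moment is F minor triad (F, A♭, C); B is not a chord tone.
It is held over (the same pitch as the preceding B) and left by step up to C.
Held over from the previous chord and resolving up by step — a retardation.

Retardation.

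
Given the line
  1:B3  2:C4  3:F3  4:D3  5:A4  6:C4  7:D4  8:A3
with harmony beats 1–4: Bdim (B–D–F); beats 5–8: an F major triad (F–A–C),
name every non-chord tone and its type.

C4 (beat 2) — escape tone; D4 (beat 7) — escape tone.

The harmony at that moment is B diminished triad (B, D, F); C4 is not a chord tone.
It is approached by step up from B3 and left by leap down to F3.
Step in, leap out — an escape tone.
The harmony at that moment is F major triad (F, A, C); D4 is not a chord tone.
It is approached by step up from C4 and left by leap down to A3.
Step in, leap out — an escape tone.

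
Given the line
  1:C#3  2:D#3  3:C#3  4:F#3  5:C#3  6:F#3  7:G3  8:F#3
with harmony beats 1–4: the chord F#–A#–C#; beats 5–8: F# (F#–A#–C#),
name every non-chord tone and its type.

The harmony at that moment is F# major triad (F#, A#, C#); D#3 is not a chord tone.
It is approached by step up from C#3 and left by step down to C#3.
Step away and step back to the same note — a neighbor tone (upper neighbor).
The harmony at that moment is F# major triad (F#, A#, C#); G3 is not a chord tone.
It is approached by step up from F#3 and left by step down to F#3.
Step away and step back to the same note — a neighbor tone (upper neighbor).

D#3 (beat 2) — neighbor tone; G3 (beat 7) — neighbor tone.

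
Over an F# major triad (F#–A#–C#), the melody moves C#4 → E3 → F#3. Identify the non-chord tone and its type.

The harmony at that moment is F# major triad (F#, A#, C#); E3 is not a chord tone.
It is approached by leap down from C#4 and left by step up to F#3.
Leap in, step out — an appoggiatura.

E3 is an appoggiatura.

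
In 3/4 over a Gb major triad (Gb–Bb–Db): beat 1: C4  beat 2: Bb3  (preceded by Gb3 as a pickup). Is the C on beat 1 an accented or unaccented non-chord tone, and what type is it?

The harmony at that moment is Gb major triad (Gb, Bb, Db); C4 is not a chord tone.
It is approached by leap up from Gb3 and left by step down to Bb3.
Leap in, step out — an appoggiatura.
It falls on the downbeat, so it is accented.

Accented appoggiatura.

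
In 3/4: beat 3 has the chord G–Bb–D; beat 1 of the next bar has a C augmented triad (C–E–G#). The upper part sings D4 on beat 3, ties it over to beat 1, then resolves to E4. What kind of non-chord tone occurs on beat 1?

Retardation.

The harmony at that moment is C augmented triad (C, E, G#); D4 is not a chord tone.
It is held over (the same pitch as the preceding D4) and left by step up to E4.
Held over from the previous chord and resolving up by step — a retardation.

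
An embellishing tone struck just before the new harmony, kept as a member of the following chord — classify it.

Anticipation.

Approach: ahead of the chord change (typically by step), so it is dissonant against the current harmony. Departure: none — the same pitch is restated or held and is a chord tone of the new harmony.
Dissonant first, consonant once the harmony catches up: the note simply arrives early — an anticipation. (The reverse timing, consonant first and dissonant after the change, would be a suspension or retardation.)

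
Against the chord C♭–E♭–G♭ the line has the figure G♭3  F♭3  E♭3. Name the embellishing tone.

F♭3 is a passing tone.

The harmony at that moment is C♭ major triad (C♭, E♭, G♭); F♭3 is not a chord tone.
It is approached by step down from G♭3 and left by step down to E♭3.
Step in, step out in the same direction — a passing tone.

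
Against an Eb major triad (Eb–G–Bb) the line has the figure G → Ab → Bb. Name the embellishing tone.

Ab is a passing tone.

The harmony at that moment is Eb major triad (Eb, G, Bb); Ab is not a chord tone.
It is approached by step up from G and left by step up to Bb.
Step in, step out in the same direction — a passing tone.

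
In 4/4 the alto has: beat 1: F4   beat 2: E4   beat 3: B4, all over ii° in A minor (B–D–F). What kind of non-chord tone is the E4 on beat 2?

The harmony at that moment is B diminished triad (B, D, F); E4 is not a chord tone.
It is approached by step down from F4 and left by leap up to B4.
Step in, leap out, on a weak beat — an escape tone.

Escape tone.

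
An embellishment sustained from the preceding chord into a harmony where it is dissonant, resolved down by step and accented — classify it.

Suspension.

Approach: by preparation — the pitch is first a chord tone, then held (tied or repeated) while the harmony changes under it. Departure: down by step. Metric position: strong.
A prepared dissonance that resolves downward by step — a suspension. (The same figure resolving upward would be a retardation.)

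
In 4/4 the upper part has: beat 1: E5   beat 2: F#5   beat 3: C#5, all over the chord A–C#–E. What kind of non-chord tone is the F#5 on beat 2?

Escape tone.

The harmony at that moment is A major triad (A, C#, E); F#5 is not a chord tone.
It is approached by step up from E5 and left by leap down to C#5.
Step in, leap out, on a weak beat — an escape tone.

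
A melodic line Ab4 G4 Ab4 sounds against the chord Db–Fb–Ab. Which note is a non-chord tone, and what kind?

G4 is a neighbor tone.

The harmony at that moment is Db minor triad (Db, Fb, Ab); G4 is not a chord tone.
It is approached by step down from Ab4 and left by step up to Ab4.
Step away and step back to the same note — a neighbor tone (lower neighbor).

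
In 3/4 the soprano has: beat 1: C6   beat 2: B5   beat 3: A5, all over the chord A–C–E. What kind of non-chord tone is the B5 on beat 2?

Passing tone.

The harmony at that moment is A minor triad (A, C, E); B5 is not a chord tone.
It is approached by step down from C6 and left by step down to A5.
Step in, step out in the same direction — a passing tone.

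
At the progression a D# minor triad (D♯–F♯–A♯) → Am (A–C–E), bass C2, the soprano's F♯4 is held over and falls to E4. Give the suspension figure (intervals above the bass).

At the second chord the bass is C2. The suspended F♯4 lies a fourth above the bass; after resolving down by step to E4, the interval above the bass becomes a third.
Suspension figures are named by those two intervals: 4–3.

4–3 suspension.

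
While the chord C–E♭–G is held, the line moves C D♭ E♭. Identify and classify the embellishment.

The harmony at that moment is C minor triad (C, E♭, G); D♭ is not a chord tone.
It is approached by step up from C and left by step up to E♭.
Step in, step out in the same direction — a passing tone.

D♭ is a passing tone.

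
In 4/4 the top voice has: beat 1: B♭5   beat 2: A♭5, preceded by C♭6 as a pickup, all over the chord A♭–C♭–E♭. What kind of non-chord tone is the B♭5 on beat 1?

Passing tone.

The harmony at that moment is A♭ minor triad (A♭, C♭, E♭); B♭5 is not a chord tone.
It is approached by step down from C♭6 and left by step down to A♭5.
Step in, step out in the same direction — a passing tone.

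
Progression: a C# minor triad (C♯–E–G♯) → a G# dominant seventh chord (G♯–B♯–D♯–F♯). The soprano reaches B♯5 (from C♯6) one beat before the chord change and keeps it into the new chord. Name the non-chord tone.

The harmony at that moment is C♯ minor triad (C♯, E, G♯); B♯5 is not a chord tone.
It is approached by step down from C♯6 and then sustained as the same pitch into the next harmony.
Arriving early and becoming a chord tone when the harmony changes — an anticipation.

B♯5 is an anticipation.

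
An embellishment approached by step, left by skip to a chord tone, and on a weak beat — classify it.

Approach: by step. Departure: by leap. Metric position: weak.
Step in, leap out, from a weak position — an escape tone (échappée). (It is the mirror image of the appoggiatura, which leaps in and steps out on a strong beat.)

Escape tone.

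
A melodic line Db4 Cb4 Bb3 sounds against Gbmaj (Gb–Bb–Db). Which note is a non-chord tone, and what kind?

The harmony at that moment is Gb major triad (Gb, Bb, Db); Cb4 is not a chord tone.
It is approached by step down from Db4 and left by step down to Bb3.
Step in, step out in the same direction — a passing tone.

Cb4 is a passing tone.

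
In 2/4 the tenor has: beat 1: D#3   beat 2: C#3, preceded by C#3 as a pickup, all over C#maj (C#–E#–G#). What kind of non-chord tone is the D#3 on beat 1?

Upper neighbor tone.

The harmony at that moment is C# major triad (C#, E#, G#); D#3 is not a chord tone.
It is approached by step up from C#3 and left by step down to C#3.
Step away and step back to the same note — a neighbor tone (upper neighbor).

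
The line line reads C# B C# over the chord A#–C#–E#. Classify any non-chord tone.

B is a neighbor tone.

The harmony at that moment is A# minor triad (A#, C#, E#); B is not a chord tone.
It is approached by step down from C# and left by step up to C#.
Step away and step back to the same note — a neighbor tone (lower neighbor).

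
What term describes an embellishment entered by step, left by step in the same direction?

Passing tone.

Approach: by step. Departure: by step, continuing in the same direction.
Stepwise on both sides with no change of direction means the note fills in the space between two different chord tones — a passing tone. (Had it turned back to its starting note it would be a neighbor tone instead.)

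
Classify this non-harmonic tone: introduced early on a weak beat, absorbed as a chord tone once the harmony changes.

Approach: ahead of the chord change (typically by step), so it is dissonant against the current harmony. Departure: none — the same pitch is restated or held and is a chord tone of the new harmony.
Dissonant first, consonant once the harmony catches up: the note simply arrives early — an anticipation. (The reverse timing, consonant first and dissonant after the change, would be a suspension or retardation.)

Anticipation.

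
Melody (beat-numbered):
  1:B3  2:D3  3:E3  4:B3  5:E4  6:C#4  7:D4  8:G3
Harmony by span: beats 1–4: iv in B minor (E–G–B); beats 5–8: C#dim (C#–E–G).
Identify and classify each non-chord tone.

The harmony at that moment is E minor triad (E, G, B); D3 is not a chord tone.
It is approached by leap down from B3 and left by step up to E3.
Leap in, step out — an appoggiatura.
The harmony at that moment is C# diminished triad (C#, E, G); D4 is not a chord tone.
It is approached by step up from C#4 and left by leap down to G3.
Step in, leap out — an escape tone.

D3 (beat 2) — appoggiatura; D4 (beat 7) — escape tone.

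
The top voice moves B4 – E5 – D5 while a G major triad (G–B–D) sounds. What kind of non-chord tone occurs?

The harmony at that moment is G major triad (G, B, D); E5 is not a chord tone.
It is approached by leap up from B4 and left by step down to D5.
Leap in, step out — an appoggiatura.

E5 is an appoggiatura.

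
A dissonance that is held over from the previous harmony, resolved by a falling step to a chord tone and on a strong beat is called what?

Approach: by preparation — the pitch is first a chord tone, then held (tied or repeated) while the harmony changes under it. Departure: down by step. Metric position: strong.
A prepared dissonance that resolves downward by step — a suspension. (The same figure resolving upward would be a retardation.)

Suspension.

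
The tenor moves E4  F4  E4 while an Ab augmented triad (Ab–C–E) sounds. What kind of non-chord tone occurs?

F4 is a neighbor tone.

The harmony at that moment is Ab augmented triad (Ab, C, E); F4 is not a chord tone.
It is approached by step up from E4 and left by step down to E4.
Step away and step back to the same note — a neighbor tone (upper neighbor).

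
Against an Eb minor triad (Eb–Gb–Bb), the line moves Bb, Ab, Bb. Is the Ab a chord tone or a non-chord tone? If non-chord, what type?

Non-chord tone — a neighbor tone.

The harmony at that moment is Eb minor triad (Eb, Gb, Bb); Ab is not a chord tone.
It is approached by step down from Bb and left by step up to Bb.
Step away and step back to the same note — a neighbor tone (lower neighbor).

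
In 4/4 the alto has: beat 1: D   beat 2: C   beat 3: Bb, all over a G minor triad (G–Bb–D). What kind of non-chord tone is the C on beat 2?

Passing tone.

The harmony at that moment is G minor triad (G, Bb, D); C is not a chord tone.
It is approached by step down from D and left by step down to Bb.
Step in, step out in the same direction — a passing tone.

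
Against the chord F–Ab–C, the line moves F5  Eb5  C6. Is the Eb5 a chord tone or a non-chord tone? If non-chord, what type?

The harmony at that moment is F minor triad (F, Ab, C); Eb5 is not a chord tone.
It is approached by step down from F5 and left by leap up to C6.
Step in, leap out — an escape tone.

Non-chord tone — an escape tone.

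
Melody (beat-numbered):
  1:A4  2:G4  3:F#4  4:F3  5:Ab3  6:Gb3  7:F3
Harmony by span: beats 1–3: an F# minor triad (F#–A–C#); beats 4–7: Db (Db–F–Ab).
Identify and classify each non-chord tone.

G4 (beat 2) — passing tone; Gb3 (beat 6) — passing tone.

The harmony at that moment is F# minor triad (F#, A, C#); G4 is not a chord tone.
It is approached by step down from A4 and left by step down to F#4.
Step in, step out in the same direction — a passing tone.
The harmony at that moment is Db major triad (Db, F, Ab); Gb3 is not a chord tone.
It is approached by step down from Ab3 and left by step down to F3.
Step in, step out in the same direction — a passing tone.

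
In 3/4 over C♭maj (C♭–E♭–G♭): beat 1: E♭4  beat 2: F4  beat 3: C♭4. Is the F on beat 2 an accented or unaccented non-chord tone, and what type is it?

Unaccented escape tone.

The harmony at that moment is C♭ major triad (C♭, E♭, G♭); F4 is not a chord tone.
It is approached by step up from E♭4 and left by leap down to C♭4.
Step in, leap out — an escape tone.
It falls on a weak beat, so it is unaccented.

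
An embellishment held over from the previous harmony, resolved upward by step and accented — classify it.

Retardation.

Approach: by preparation — the pitch is first a chord tone, then held (tied or repeated) while the harmony changes under it. Departure: up by step. Metric position: strong.
A prepared dissonance that resolves upward by step — a retardation. (The same figure resolving downward would be a suspension.)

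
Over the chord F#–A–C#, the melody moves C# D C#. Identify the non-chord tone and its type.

The harmony at that moment is F# minor triad (F#, A, C#); D is not a chord tone.
It is approached by step up from C# and left by step down to C#.
Step away and step back to the same note — a neighbor tone (upper neighbor).

D is a neighbor tone.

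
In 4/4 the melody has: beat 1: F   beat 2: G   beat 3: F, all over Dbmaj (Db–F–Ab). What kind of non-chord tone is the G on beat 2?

Upper neighbor tone.

The harmony at that moment is Db major triad (Db, F, Ab); G is not a chord tone.
It is approached by step up from F and left by step down to F.
Step away and step back to the same note — a neighbor tone (upper neighbor).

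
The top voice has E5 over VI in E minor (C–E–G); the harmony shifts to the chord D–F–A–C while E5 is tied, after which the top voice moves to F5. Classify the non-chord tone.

E5 is a retardation.

The harmony at that moment is D minor seventh chord (D, F, A, C); E5 is not a chord tone.
It is held over (the same pitch as the preceding E5) and left by step up to F5.
Held over from the previous chord and resolving up by step — a retardation.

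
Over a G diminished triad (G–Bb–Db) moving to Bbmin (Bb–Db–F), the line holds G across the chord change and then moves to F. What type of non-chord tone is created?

G is a suspension.

The harmony at that moment is Bb minor triad (Bb, Db, F); G is not a chord tone.
It is held over (the same pitch as the preceding G) and left by step down to F.
Held over from the previous chord and resolving down by step — a suspension.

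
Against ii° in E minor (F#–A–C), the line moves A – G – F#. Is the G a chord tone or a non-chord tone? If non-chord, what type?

The harmony at that moment is F# diminished triad (F#, A, C); G is not a chord tone.
It is approached by step down from A and left by step down to F#.
Step in, step out in the same direction — a passing tone.

Non-chord tone — a passing tone.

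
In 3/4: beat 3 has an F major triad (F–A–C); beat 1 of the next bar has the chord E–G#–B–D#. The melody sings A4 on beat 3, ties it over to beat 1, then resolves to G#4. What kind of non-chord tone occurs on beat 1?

Suspension.

The harmony at that moment is E major seventh chord (E, G#, B, D#); A4 is not a chord tone.
It is held over (the same pitch as the preceding A4) and left by step down to G#4.
Held over from the previous chord and resolving down by step — a suspension.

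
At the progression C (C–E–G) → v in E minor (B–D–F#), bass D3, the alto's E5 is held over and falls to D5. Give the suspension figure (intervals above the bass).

At the second chord the bass is D3. The suspended E5 lies a ninth above the bass; after resolving down by step to D5, the interval above the bass becomes an octave.
Suspension figures are named by those two intervals: 9–8.

9–8 suspension.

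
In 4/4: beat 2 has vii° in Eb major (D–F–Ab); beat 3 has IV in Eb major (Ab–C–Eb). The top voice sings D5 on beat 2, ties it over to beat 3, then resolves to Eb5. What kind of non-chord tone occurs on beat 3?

Retardation.

The harmony at that moment is Ab major triad (Ab, C, Eb); D5 is not a chord tone.
It is held over (the same pitch as the preceding D5) and left by step up to Eb5.
Held over from the previous chord and resolving up by step — a retardation.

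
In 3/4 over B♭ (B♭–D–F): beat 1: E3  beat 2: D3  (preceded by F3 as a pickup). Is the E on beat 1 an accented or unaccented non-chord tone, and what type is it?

The harmony at that moment is B♭ major triad (B♭, D, F); E3 is not a chord tone.
It is approached by step down from F3 and left by step down to D3.
Step in, step out in the same direction — a passing tone.
It falls on the downbeat, so it is accented.

Accented passing tone.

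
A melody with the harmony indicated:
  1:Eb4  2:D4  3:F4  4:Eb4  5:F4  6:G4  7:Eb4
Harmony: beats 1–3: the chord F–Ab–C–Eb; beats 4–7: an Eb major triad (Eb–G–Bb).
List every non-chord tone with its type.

The harmony at that moment is F minor seventh chord (F, Ab, C, Eb); D4 is not a chord tone.
It is approached by step down from Eb4 and left by leap up to F4.
Step in, leap out — an escape tone.
The harmony at that moment is Eb major triad (Eb, G, Bb); F4 is not a chord tone.
It is approached by step up from Eb4 and left by step up to G4.
Step in, step out in the same direction — a passing tone.

D4 (beat 2) — escape tone; F4 (beat 5) — passing tone.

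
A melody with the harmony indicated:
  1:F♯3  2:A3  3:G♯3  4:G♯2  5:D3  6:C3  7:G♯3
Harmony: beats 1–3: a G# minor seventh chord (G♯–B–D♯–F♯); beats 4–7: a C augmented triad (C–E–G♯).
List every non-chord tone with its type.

A3 (beat 2) — appoggiatura; D3 (beat 5) — appoggiatura.

The harmony at that moment is G♯ minor seventh chord (G♯, B, D♯, F♯); A3 is not a chord tone.
It is approached by leap up from F♯3 and left by step down to G♯3.
Leap in, step out — an appoggiatura.
The harmony at that moment is C augmented triad (C, E, G♯); D3 is not a chord tone.
It is approached by leap up from G♯2 and left by step down to C3.
Leap in, step out — an appoggiatura.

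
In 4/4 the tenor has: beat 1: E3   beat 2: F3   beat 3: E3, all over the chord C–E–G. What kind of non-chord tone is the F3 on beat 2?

Upper neighbor tone.

The harmony at that moment is C major triad (C, E, G); F3 is not a chord tone.
It is approached by step up from E3 and left by step down to E3.
Step away and step back to the same note — a neighbor tone (upper neighbor).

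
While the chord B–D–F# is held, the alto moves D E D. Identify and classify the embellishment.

The harmony at that moment is B minor triad (B, D, F#); E is not a chord tone.
It is approached by step up from D and left by step down to D.
Step away and step back to the same note — a neighbor tone (upper neighbor).

E is a neighbor tone.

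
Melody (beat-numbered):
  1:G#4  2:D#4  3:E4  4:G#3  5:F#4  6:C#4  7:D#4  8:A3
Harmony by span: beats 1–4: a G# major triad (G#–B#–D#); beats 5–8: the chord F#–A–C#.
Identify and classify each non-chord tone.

The harmony at that moment is G# major triad (G#, B#, D#); E4 is not a chord tone.
It is approached by step up from D#4 and left by leap down to G#3.
Step in, leap out — an escape tone.
The harmony at that moment is F# minor triad (F#, A, C#); D#4 is not a chord tone.
It is approached by step up from C#4 and left by leap down to A3.
Step in, leap out — an escape tone.

E4 (beat 3) — escape tone; D#4 (beat 7) — escape tone.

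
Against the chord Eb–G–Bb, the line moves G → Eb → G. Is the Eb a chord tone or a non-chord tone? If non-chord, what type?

Chord tone (the root of Eb major triad).

Eb major triad contains Eb, G, Bb; Eb is the root, so it is a chord tone.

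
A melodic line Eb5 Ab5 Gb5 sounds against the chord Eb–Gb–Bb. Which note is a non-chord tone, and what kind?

The harmony at that moment is Eb minor triad (Eb, Gb, Bb); Ab5 is not a chord tone.
It is approached by leap up from Eb5 and left by step down to Gb5.
Leap in, step out — an appoggiatura.

Ab5 is an appoggiatura.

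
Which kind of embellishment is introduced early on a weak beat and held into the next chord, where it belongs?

Approach: ahead of the chord change (typically by step), so it is dissonant against the current harmony. Departure: none — the same pitch is restated or held and is a chord tone of the new harmony.
Dissonant first, consonant once the harmony catches up: the note simply arrives early — an anticipation. (The reverse timing, consonant first and dissonant after the change, would be a suspension or retardation.)

Anticipation.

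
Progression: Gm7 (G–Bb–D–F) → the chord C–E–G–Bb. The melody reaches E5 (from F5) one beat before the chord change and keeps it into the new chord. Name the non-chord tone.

The harmony at that moment is G minor seventh chord (G, Bb, D, F); E5 is not a chord tone.
It is approached by step down from F5 and then sustained as the same pitch into the next harmony.
Arriving early and becoming a chord tone when the harmony changes — an anticipation.

E5 is an anticipation.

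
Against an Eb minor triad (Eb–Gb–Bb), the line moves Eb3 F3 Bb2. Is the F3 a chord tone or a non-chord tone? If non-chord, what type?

The harmony at that moment is Eb minor triad (Eb, Gb, Bb); F3 is not a chord tone.
It is approached by step up from Eb3 and left by leap down to Bb2.
Step in, leap out — an escape tone.

Non-chord tone — an escape tone.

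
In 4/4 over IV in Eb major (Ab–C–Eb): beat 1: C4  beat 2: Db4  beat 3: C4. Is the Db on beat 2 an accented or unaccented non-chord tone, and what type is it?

The harmony at that moment is Ab major triad (Ab, C, Eb); Db4 is not a chord tone.
It is approached by step up from C4 and left by step down to C4.
Step away and step back to the same note — a neighbor tone (upper neighbor).
It falls on a weak beat, so it is unaccented.

Unaccented neighbor tone.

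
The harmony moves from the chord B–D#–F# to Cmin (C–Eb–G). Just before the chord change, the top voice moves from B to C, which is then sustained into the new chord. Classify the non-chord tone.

C is an anticipation.

The harmony at that moment is B major triad (B, D#, F#); C is not a chord tone.
It is approached by step up from B and then sustained as the same pitch into the next harmony.
Arriving early and becoming a chord tone when the harmony changes — an anticipation.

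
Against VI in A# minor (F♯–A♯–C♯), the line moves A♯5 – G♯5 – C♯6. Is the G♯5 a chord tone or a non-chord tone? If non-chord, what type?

Non-chord tone — an escape tone.

The harmony at that moment is F♯ major triad (F♯, A♯, C♯); G♯5 is not a chord tone.
It is approached by step down from A♯5 and left by leap up to C♯6.
Step in, leap out — an escape tone.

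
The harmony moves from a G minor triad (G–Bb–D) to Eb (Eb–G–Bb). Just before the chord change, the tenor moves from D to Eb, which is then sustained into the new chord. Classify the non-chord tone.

Eb is an anticipation.

The harmony at that moment is G minor triad (G, Bb, D); Eb is not a chord tone.
It is approached by step up from D and then sustained as the same pitch into the next harmony.
Arriving early and becoming a chord tone when the harmony changes — an anticipation.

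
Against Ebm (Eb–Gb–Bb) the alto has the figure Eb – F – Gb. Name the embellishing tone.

The harmony at that moment is Eb minor triad (Eb, Gb, Bb); F is not a chord tone.
It is approached by step up from Eb and left by step up to Gb.
Step in, step out in the same direction — a passing tone.

F is a passing tone.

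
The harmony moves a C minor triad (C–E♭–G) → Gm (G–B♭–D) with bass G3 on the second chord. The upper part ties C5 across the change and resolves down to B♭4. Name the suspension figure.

At the second chord the bass is G3. The suspended C5 lies a fourth above the bass; after resolving down by step to B♭4, the interval above the bass becomes a third.
Suspension figures are named by those two intervals: 4–3.

4–3 suspension.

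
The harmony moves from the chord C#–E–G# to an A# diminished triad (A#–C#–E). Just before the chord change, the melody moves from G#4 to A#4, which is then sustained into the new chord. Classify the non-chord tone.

The harmony at that moment is C# minor triad (C#, E, G#); A#4 is not a chord tone.
It is approached by step up from G#4 and then sustained as the same pitch into the next harmony.
Arriving early and becoming a chord tone when the harmony changes — an anticipation.

A#4 is an anticipation.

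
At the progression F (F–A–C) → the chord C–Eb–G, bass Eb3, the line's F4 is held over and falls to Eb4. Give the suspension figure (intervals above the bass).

9–8 suspension.

At the second chord the bass is Eb3. The suspended F4 lies a ninth above the bass; after resolving down by step to Eb4, the interval above the bass becomes an octave.
Suspension figures are named by those two intervals: 9–8.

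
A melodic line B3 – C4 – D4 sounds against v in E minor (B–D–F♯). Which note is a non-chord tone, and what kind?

The harmony at that moment is B minor triad (B, D, F♯); C4 is not a chord tone.
It is approached by step up from B3 and left by step up to D4.
Step in, step out in the same direction — a passing tone.

C4 is a passing tone.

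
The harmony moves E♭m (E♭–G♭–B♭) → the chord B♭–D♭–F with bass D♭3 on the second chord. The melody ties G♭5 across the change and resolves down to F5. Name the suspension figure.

4–3 suspension.

At the second chord the bass is D♭3. The suspended G♭5 lies a fourth above the bass; after resolving down by step to F5, the interval above the bass becomes a third.
Suspension figures are named by those two intervals: 4–3.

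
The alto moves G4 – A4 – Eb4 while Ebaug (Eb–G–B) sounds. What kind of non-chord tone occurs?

A4 is an escape tone.

The harmony at that moment is Eb augmented triad (Eb, G, B); A4 is not a chord tone.
It is approached by step up from G4 and left by leap down to Eb4.
Step in, leap out — an escape tone.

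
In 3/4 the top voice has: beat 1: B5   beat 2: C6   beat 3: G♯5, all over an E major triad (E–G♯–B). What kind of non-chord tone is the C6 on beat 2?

The harmony at that moment is E major triad (E, G♯, B); C6 is not a chord tone.
It is approached by step up from B5 and left by leap down to G♯5.
Step in, leap out, on a weak beat — an escape tone.

Escape tone.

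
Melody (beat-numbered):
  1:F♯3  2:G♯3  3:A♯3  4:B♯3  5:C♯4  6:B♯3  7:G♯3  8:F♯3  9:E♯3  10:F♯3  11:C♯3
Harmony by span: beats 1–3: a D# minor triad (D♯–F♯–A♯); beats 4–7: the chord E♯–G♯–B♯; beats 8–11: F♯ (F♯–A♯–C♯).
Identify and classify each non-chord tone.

The harmony at that moment is D♯ minor triad (D♯, F♯, A♯); G♯3 is not a chord tone.
It is approached by step up from F♯3 and left by step up to A♯3.
Step in, step out in the same direction — a passing tone.
The harmony at that moment is E♯ minor triad (E♯, G♯, B♯); C♯4 is not a chord tone.
It is approached by step up from B♯3 and left by step down to B♯3.
Step away and step back to the same note — a neighbor tone (upper neighbor).
The harmony at that moment is F♯ major triad (F♯, A♯, C♯); E♯3 is not a chord tone.
It is approached by step down from F♯3 and left by step up to F♯3.
Step away and step back to the same note — a neighbor tone (lower neighbor).

G♯3 (beat 2) — passing tone; C♯4 (beat 5) — neighbor tone; E♯3 (beat 9) — neighbor tone.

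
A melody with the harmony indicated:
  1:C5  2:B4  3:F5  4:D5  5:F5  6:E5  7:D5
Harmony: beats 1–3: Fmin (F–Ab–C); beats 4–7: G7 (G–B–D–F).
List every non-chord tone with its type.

B4 (beat 2) — escape tone; E5 (beat 6) — passing tone.

The harmony at that moment is F minor triad (F, Ab, C); B4 is not a chord tone.
It is approached by step down from C5 and left by leap up to F5.
Step in, leap out — an escape tone.
The harmony at that moment is G dominant seventh chord (G, B, D, F); E5 is not a chord tone.
It is approached by step down from F5 and left by step down to D5.
Step in, step out in the same direction — a passing tone.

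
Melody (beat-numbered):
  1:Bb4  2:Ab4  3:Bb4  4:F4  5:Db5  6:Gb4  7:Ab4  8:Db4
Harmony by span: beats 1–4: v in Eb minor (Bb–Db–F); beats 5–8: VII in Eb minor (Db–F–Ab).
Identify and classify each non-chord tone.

The harmony at that moment is Bb minor triad (Bb, Db, F); Ab4 is not a chord tone.
It is approached by step down from Bb4 and left by step up to Bb4.
Step away and step back to the same note — a neighbor tone (lower neighbor).
The harmony at that moment is Db major triad (Db, F, Ab); Gb4 is not a chord tone.
It is approached by leap down from Db5 and left by step up to Ab4.
Leap in, step out — an appoggiatura.

Ab4 (beat 2) — neighbor tone; Gb4 (beat 6) — appoggiatura.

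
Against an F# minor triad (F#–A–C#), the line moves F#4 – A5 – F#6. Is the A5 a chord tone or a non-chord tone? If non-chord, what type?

F# minor triad contains F#, A, C#; A is the third, so it is a chord tone.

Chord tone (the third of F# minor triad).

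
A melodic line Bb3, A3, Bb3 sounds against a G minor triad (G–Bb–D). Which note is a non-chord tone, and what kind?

The harmony at that moment is G minor triad (G, Bb, D); A3 is not a chord tone.
It is approached by step down from Bb3 and left by step up to Bb3.
Step away and step back to the same note — a neighbor tone (lower neighbor).

A3 is a neighbor tone.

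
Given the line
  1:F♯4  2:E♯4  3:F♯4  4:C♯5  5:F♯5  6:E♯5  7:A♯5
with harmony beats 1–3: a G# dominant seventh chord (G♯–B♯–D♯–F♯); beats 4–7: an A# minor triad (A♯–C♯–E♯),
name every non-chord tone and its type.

E♯4 (beat 2) — neighbor tone; F♯5 (beat 5) — appoggiatura.

The harmony at that moment is G♯ dominant seventh chord (G♯, B♯, D♯, F♯); E♯4 is not a chord tone.
It is approached by step down from F♯4 and left by step up to F♯4.
Step away and step back to the same note — a neighbor tone (lower neighbor).
The harmony at that moment is A♯ minor triad (A♯, C♯, E♯); F♯5 is not a chord tone.
It is approached by leap up from C♯5 and left by step down to E♯5.
Leap in, step out — an appoggiatura.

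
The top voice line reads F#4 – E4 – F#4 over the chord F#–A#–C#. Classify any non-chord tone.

The harmony at that moment is F# major triad (F#, A#, C#); E4 is not a chord tone.
It is approached by step down from F#4 and left by step up to F#4.
Step away and step back to the same note — a neighbor tone (lower neighbor).

E4 is a neighbor tone.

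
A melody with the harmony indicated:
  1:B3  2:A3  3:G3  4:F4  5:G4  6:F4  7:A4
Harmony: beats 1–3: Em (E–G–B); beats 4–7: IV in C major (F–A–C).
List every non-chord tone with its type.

A3 (beat 2) — passing tone; G4 (beat 5) — neighbor tone.

The harmony at that moment is E minor triad (E, G, B); A3 is not a chord tone.
It is approached by step down from B3 and left by step down to G3.
Step in, step out in the same direction — a passing tone.
The harmony at that moment is F major triad (F, A, C); G4 is not a chord tone.
It is approached by step up from F4 and left by step down to F4.
Step away and step back to the same note — a neighbor tone (upper neighbor).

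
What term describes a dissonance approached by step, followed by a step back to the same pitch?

Neighbor tone.

Approach: by step. Departure: by step in the opposite direction, back to the starting pitch.
Stepwise on both sides but reversing to return to the same chord tone — a neighbor tone. (Had it continued onward in the same direction it would be a passing tone instead.)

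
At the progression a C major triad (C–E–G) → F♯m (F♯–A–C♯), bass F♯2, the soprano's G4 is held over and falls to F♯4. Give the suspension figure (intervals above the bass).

9–8 suspension.

At the second chord the bass is F♯2. The suspended G4 lies a ninth above the bass; after resolving down by step to F♯4, the interval above the bass becomes an octave.
Suspension figures are named by those two intervals: 9–8.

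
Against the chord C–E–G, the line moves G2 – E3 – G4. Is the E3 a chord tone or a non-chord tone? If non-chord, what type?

C major triad contains C, E, G; E is the third, so it is a chord tone.

Chord tone (the third of C major triad).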